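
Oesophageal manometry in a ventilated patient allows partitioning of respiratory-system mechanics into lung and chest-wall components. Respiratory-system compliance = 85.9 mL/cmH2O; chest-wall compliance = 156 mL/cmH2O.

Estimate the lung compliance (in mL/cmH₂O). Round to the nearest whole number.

191

1/CL = 1/Crs − 1/Ccw.
1/CL = 1/85.9 − 1/156 = 0.005231.
CL = 191.17 mL/cmH2O.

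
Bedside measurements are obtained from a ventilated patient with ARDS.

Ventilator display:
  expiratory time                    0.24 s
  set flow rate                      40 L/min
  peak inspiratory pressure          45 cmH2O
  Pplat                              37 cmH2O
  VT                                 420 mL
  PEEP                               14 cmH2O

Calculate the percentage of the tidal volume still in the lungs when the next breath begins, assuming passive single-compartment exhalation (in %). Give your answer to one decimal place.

33.4

Flow: 40 L/min ÷ 60 = 0.6667 L/s.
R = (PIP − Pplat)/V̇ = (45 − 37) / 0.6667 = 8.0/0.6667 = 11.999 cmH2O·s/L.
C = Vt/(Pplat − PEEP) = 420.0 / (37 − 14) = 420.0/23.0 = 18.261 mL/cmH2O.
τ = R × C = 11.999 × 0.01826 L/cmH2O = 0.2191 s.
Fraction remaining at end-expiration = e^(−Te/τ) = e^(−0.24/0.2191) = 0.3344 → 33.44%.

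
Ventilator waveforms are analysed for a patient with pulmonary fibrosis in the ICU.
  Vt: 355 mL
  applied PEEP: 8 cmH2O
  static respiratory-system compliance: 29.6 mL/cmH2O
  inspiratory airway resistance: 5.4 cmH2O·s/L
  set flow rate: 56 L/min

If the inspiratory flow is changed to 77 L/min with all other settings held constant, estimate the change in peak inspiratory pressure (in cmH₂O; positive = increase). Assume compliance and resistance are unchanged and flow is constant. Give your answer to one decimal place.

Flow: 56 L/min ÷ 60 = 0.9333 L/s.
New flow: 77 L/min ÷ 60 = 1.2833 L/s.
PIP = Vt/C + R·V̇ + PEEP (constant-flow equation of motion).
Only the resistive term changes: ΔPIP = R × ΔV̇ = 5.4 × (1.2833 − 0.9333) = 5.4 × 0.35 = 1.89 cmH2O.

1.9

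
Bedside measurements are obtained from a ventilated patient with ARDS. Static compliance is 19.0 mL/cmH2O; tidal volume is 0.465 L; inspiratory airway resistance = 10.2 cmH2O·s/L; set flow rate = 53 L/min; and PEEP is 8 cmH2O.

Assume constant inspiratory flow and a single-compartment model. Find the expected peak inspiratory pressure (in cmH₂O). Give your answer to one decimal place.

Flow: 53 L/min ÷ 60 = 0.8833 L/s.
Equation of motion (constant flow): PIP = Vt/C + R·V̇ + PEEP.
PIP = 465/19.0 + 10.2×0.8833 + 8 = 24.474 + 9.01 + 8 = 41.484 cmH2O.

41.5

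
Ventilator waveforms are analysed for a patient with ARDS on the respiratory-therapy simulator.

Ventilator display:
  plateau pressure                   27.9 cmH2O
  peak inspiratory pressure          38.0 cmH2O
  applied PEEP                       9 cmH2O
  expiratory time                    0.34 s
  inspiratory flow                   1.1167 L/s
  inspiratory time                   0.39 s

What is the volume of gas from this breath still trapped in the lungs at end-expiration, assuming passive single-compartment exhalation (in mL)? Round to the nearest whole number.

85

Vt = flow × Ti = 1.1167 L/s × 0.39 s × 1000 mL/L = 435.51 mL.
R = (PIP − Pplat)/V̇ = (38.0 − 27.9) / 1.1167 = 10.1/1.1167 = 9.045 cmH2O·s/L.
C = Vt/(Pplat − PEEP) = 435.51 / (27.9 − 9) = 435.51/18.9 = 23.043 mL/cmH2O.
τ = R × C = 9.045 × 0.02304 L/cmH2O = 0.2084 s.
Fraction remaining = e^(−Te/τ) = e^(−0.34/0.2084) = 0.1956.
Trapped volume = 435.51 × 0.1956 = 85.186 mL.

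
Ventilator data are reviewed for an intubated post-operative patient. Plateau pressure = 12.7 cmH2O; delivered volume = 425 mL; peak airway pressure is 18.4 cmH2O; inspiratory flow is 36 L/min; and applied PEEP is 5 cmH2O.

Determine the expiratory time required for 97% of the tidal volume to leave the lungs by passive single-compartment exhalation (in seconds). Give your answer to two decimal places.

1.84

Flow: 36 L/min ÷ 60 = 0.6 L/s.
R = (PIP − Pplat)/V̇ = (18.4 − 12.7) / 0.6 = 5.7/0.6 = 9.5 cmH2O·s/L.
C = Vt/(Pplat − PEEP) = 425.0 / (12.7 − 5) = 425.0/7.7 = 55.195 mL/cmH2O.
τ = R × C = 9.5 × 0.0552 L/cmH2O = 0.5244 s.
t = −τ·ln(1 − 0.97) = −0.5244·ln(0.03) = 1.839 s.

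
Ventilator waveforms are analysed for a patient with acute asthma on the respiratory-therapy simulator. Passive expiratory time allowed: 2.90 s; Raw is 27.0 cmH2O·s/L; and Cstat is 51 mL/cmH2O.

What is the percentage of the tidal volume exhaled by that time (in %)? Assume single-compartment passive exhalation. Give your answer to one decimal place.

τ = R × C = 27.0 × 51 mL/cmH2O = 27.0 × 0.051 L/cmH2O = 1.377 s.
Passive exhalation: V(t)/V₀ = e^(−t/τ) = e^(−2.90/1.377) = 0.1217.
Fraction exhaled = 1 − 0.1217 = 0.8783 → 87.83%.

87.8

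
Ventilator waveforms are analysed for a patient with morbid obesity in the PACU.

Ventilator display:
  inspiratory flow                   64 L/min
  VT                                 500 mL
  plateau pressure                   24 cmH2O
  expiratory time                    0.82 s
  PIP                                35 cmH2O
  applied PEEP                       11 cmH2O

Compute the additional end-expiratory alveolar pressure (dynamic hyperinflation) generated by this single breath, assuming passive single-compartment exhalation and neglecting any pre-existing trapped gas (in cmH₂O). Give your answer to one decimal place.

1.6

Flow: 64 L/min ÷ 60 = 1.0667 L/s.
R = (PIP − Pplat)/V̇ = (35 − 24) / 1.0667 = 11.0/1.0667 = 10.312 cmH2O·s/L.
C = Vt/(Pplat − PEEP) = 500.0 / (24 − 11) = 500.0/13.0 = 38.462 mL/cmH2O.
τ = R × C = 10.312 × 0.03846 L/cmH2O = 0.3966 s.
Fraction remaining = e^(−Te/τ) = e^(−0.82/0.3966) = 0.1265; trapped volume = 500.0 × 0.1265 = 63.25 mL.
Additional alveolar pressure from trapping ≈ V_trapped / C = 63.25 / 38.462 = 1.644 cmH2O.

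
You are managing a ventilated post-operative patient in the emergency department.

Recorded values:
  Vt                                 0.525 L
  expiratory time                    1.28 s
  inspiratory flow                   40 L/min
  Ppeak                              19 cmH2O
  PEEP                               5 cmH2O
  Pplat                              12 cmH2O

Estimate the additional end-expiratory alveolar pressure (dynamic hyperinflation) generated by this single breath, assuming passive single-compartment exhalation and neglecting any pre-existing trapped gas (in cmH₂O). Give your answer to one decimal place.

1.4

Flow: 40 L/min ÷ 60 = 0.6667 L/s.
R = (PIP − Pplat)/V̇ = (19 − 12) / 0.6667 = 7.0/0.6667 = 10.499 cmH2O·s/L.
C = Vt/(Pplat − PEEP) = 525.0 / (12 − 5) = 525.0/7.0 = 75.0 mL/cmH2O.
τ = R × C = 10.499 × 0.075 L/cmH2O = 0.7874 s.
Fraction remaining = e^(−Te/τ) = e^(−1.28/0.7874) = 0.1968; trapped volume = 525.0 × 0.1968 = 103.32 mL.
Additional alveolar pressure from trapping ≈ V_trapped / C = 103.32 / 75.0 = 1.378 cmH2O.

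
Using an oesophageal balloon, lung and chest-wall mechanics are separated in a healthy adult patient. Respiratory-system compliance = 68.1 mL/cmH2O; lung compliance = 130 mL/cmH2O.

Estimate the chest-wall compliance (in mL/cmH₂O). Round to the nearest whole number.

143

1/Ccw = 1/Crs − 1/CL.
1/Ccw = 1/68.1 − 1/130 = 0.006992.
Ccw = 143.02 mL/cmH2O.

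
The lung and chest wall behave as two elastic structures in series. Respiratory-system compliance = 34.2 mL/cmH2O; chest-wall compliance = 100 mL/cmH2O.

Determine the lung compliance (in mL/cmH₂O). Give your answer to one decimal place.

52.0

1/CL = 1/Crs − 1/Ccw.
1/CL = 1/34.2 − 1/100 = 0.01924.
CL = 51.975 mL/cmH2O.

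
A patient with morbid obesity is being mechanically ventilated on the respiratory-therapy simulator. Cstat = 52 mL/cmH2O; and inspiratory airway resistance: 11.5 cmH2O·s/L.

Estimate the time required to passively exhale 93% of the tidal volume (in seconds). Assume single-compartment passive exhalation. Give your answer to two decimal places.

τ = R × C = 11.5 × 52 mL/cmH2O = 11.5 × 0.052 L/cmH2O = 0.598 s.
Exhaled fraction f = 1 − e^(−t/τ) → t = −τ·ln(1 − f) = −0.598·ln(0.07) = 1.59 s.

1.59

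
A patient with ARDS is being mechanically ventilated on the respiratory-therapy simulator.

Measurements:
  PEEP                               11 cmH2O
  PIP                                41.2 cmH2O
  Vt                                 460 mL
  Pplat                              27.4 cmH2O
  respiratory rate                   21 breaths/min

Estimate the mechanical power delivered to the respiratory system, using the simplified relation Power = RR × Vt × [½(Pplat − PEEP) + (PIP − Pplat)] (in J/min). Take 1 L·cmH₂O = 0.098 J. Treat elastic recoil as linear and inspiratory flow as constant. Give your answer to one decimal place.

Per-breath work = Vt × [½(Pplat−PEEP) + (PIP−Pplat)] = 0.460 × [0.5×16.4 + 13.8] = 0.460 × 22.0 = 10.12 L·cmH2O.
Power = 21 × 10.12 = 212.52 L·cmH2O/min.
× 0.098 J/(L·cmH2O) → 20.827 J/min.

20.8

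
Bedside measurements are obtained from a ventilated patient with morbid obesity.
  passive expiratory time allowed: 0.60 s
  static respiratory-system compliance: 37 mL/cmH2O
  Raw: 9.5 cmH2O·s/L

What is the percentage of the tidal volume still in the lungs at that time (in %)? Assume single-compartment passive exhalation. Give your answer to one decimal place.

τ = R × C = 9.5 × 37 mL/cmH2O = 9.5 × 0.037 L/cmH2O = 0.3515 s.
Passive exhalation: V(t)/V₀ = e^(−t/τ) = e^(−0.60/0.3515) = 0.1814.
Fraction remaining = 0.1814 → 18.14%.

18.1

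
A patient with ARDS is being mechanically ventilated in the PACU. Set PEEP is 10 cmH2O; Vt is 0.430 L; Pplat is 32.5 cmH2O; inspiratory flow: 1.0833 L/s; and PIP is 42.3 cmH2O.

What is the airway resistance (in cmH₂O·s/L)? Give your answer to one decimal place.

Raw = (PIP − Pplat) / flow = (42.3 − 32.5) / 1.0833 = 9.8 / 1.0833 = 9.046 cmH2O·s/L.

9.0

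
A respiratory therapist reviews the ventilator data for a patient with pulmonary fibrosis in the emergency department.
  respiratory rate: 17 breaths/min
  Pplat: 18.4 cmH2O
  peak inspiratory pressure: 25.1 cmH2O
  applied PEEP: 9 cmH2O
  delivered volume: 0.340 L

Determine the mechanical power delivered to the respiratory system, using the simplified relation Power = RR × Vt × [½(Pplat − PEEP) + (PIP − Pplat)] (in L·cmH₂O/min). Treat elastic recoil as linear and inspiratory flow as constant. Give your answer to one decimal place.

65.9

Per-breath work = Vt × [½(Pplat−PEEP) + (PIP−Pplat)] = 0.340 × [0.5×9.4 + 6.7] = 0.340 × 11.4 = 3.876 L·cmH2O.
Power = 17 × 3.876 = 65.892 L·cmH2O/min.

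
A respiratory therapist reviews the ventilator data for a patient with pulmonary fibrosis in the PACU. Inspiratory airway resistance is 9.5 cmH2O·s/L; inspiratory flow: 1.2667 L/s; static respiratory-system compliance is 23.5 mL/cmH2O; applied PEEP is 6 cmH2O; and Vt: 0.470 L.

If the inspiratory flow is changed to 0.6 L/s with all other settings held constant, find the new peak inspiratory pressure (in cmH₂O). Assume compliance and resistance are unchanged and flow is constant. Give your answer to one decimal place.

PIP = Vt/C + R·V̇ + PEEP (constant-flow equation of motion).
Only the resistive term changes: ΔPIP = R × ΔV̇ = 9.5 × (0.6 − 1.2667) = 9.5 × -0.6667 = -6.334 cmH2O.
Original PIP = 470/23.5 + 9.5×1.2667 + 6 = 38.034 cmH2O; new PIP = 38.034 + (-6.334) = 31.7 cmH2O.

31.7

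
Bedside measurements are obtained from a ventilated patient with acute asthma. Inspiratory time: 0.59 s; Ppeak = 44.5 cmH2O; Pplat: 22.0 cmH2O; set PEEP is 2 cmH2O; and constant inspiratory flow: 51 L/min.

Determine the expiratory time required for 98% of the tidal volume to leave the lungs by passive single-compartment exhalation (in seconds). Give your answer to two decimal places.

2.60

Flow: 51 L/min ÷ 60 = 0.85 L/s.
Vt = flow × Ti = 0.85 L/s × 0.59 s × 1000 mL/L = 501.5 mL.
R = (PIP − Pplat)/V̇ = (44.5 − 22.0) / 0.85 = 22.5/0.85 = 26.471 cmH2O·s/L.
C = Vt/(Pplat − PEEP) = 501.5 / (22.0 − 2) = 501.5/20.0 = 25.075 mL/cmH2O.
τ = R × C = 26.471 × 0.02508 L/cmH2O = 0.6639 s.
t = −τ·ln(1 − 0.98) = −0.6639·ln(0.02) = 2.597 s.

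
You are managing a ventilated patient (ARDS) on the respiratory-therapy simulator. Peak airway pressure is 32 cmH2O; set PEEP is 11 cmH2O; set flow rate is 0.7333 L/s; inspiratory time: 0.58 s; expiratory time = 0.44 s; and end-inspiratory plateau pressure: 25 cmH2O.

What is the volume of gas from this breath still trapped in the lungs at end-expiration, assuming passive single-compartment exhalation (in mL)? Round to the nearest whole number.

Vt = flow × Ti = 0.7333 L/s × 0.58 s × 1000 mL/L = 425.31 mL.
R = (PIP − Pplat)/V̇ = (32 − 25) / 0.7333 = 7.0/0.7333 = 9.546 cmH2O·s/L.
C = Vt/(Pplat − PEEP) = 425.31 / (25 − 11) = 425.31/14.0 = 30.379 mL/cmH2O.
τ = R × C = 9.546 × 0.03038 L/cmH2O = 0.29 s.
Fraction remaining = e^(−Te/τ) = e^(−0.44/0.29) = 0.2193.
Trapped volume = 425.31 × 0.2193 = 93.27 mL.

93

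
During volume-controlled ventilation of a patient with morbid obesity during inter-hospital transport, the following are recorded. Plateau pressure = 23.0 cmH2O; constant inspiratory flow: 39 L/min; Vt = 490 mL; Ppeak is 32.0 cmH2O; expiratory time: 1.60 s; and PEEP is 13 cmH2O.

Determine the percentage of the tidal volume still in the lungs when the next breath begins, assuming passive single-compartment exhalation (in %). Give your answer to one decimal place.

9.5

Flow: 39 L/min ÷ 60 = 0.65 L/s.
R = (PIP − Pplat)/V̇ = (32.0 − 23.0) / 0.65 = 9.0/0.65 = 13.846 cmH2O·s/L.
C = Vt/(Pplat − PEEP) = 490.0 / (23.0 − 13) = 490.0/10.0 = 49.0 mL/cmH2O.
τ = R × C = 13.846 × 0.049 L/cmH2O = 0.6785 s.
Fraction remaining at end-expiration = e^(−Te/τ) = e^(−1.60/0.6785) = 0.0946 → 9.46%.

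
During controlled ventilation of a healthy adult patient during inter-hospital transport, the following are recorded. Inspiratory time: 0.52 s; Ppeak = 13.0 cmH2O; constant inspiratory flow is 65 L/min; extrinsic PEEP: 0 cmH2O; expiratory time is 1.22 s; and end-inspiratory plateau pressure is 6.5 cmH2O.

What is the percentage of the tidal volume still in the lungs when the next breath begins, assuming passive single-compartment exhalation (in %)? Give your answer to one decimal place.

9.6

Flow: 65 L/min ÷ 60 = 1.0833 L/s.
Vt = flow × Ti = 1.0833 L/s × 0.52 s × 1000 mL/L = 563.32 mL.
R = (PIP − Pplat)/V̇ = (13.0 − 6.5) / 1.0833 = 6.5/1.0833 = 6.0 cmH2O·s/L.
C = Vt/(Pplat − PEEP) = 563.32 / (6.5 − 0) = 563.32/6.5 = 86.665 mL/cmH2O.
τ = R × C = 6.0 × 0.08667 L/cmH2O = 0.52 s.
Fraction remaining at end-expiration = e^(−Te/τ) = e^(−1.22/0.52) = 0.09574 → 9.574%.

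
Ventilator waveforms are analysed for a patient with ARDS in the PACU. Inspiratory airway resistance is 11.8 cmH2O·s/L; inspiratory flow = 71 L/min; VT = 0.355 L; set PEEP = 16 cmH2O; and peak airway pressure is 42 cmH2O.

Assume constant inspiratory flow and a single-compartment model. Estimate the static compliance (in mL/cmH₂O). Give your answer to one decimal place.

Flow: 71 L/min ÷ 60 = 1.1833 L/s.
Equation of motion (constant flow): PIP = Vt/C + R·V̇ + PEEP.
Vt/C = PIP − R·V̇ − PEEP = 42 − 11.8×1.1833 − 16 = 42 − 13.963 − 16 = 12.037 cmH2O.
C = Vt / 12.037 = 355 / 12.037 = 29.492 mL/cmH2O.

29.5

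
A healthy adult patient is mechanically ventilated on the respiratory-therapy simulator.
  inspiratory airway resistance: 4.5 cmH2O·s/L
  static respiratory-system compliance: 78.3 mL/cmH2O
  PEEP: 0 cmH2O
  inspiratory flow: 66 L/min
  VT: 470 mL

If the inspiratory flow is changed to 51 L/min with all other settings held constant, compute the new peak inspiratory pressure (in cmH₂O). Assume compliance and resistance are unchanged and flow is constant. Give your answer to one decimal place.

9.8

Flow: 66 L/min ÷ 60 = 1.1 L/s.
New flow: 51 L/min ÷ 60 = 0.85 L/s.
PIP = Vt/C + R·V̇ + PEEP (constant-flow equation of motion).
Only the resistive term changes: ΔPIP = R × ΔV̇ = 4.5 × (0.85 − 1.1) = 4.5 × -0.25 = -1.125 cmH2O.
Original PIP = 470/78.3 + 4.5×1.1 + 0 = 10.953 cmH2O; new PIP = 10.953 + (-1.125) = 9.828 cmH2O.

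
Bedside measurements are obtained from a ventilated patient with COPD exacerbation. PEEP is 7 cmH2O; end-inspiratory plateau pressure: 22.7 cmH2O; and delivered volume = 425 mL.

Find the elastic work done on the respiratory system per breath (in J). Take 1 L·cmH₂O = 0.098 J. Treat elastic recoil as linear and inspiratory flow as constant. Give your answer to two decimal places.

0.33

Elastic work ≈ ½ × (Pplat − PEEP) × Vt = 0.5 × (22.7 − 7) × 0.425 L = 0.5 × 15.7 × 0.425 = 3.336 L·cmH2O.
× 0.098 J/(L·cmH2O) → 0.3269 J.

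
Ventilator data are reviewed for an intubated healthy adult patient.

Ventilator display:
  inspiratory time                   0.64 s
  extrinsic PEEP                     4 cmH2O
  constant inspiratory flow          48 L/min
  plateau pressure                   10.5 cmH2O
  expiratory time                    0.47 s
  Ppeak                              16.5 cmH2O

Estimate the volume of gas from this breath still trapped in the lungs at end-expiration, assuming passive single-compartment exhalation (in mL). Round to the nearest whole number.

231

Flow: 48 L/min ÷ 60 = 0.8 L/s.
Vt = flow × Ti = 0.8 L/s × 0.64 s × 1000 mL/L = 512.0 mL.
R = (PIP − Pplat)/V̇ = (16.5 − 10.5) / 0.8 = 6.0/0.8 = 7.5 cmH2O·s/L.
C = Vt/(Pplat − PEEP) = 512.0 / (10.5 − 4) = 512.0/6.5 = 78.769 mL/cmH2O.
τ = R × C = 7.5 × 0.07877 L/cmH2O = 0.5908 s.
Fraction remaining = e^(−Te/τ) = e^(−0.47/0.5908) = 0.4513.
Trapped volume = 512.0 × 0.4513 = 231.07 mL.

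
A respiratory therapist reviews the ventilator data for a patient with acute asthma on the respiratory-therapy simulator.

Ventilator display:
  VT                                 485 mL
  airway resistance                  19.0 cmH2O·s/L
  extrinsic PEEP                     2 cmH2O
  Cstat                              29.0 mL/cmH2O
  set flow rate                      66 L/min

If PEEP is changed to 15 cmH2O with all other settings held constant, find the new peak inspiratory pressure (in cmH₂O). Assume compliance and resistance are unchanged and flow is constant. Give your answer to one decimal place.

52.6

Flow: 66 L/min ÷ 60 = 1.1 L/s.
PIP = Vt/C + R·V̇ + PEEP (constant-flow equation of motion).
Only the baseline term changes: ΔPIP = ΔPEEP = 15 − 2 = 13.0 cmH2O.
Original PIP = 485/29.0 + 19.0×1.1 + 2 = 39.624 cmH2O; new PIP = 39.624 + (13.0) = 52.624 cmH2O.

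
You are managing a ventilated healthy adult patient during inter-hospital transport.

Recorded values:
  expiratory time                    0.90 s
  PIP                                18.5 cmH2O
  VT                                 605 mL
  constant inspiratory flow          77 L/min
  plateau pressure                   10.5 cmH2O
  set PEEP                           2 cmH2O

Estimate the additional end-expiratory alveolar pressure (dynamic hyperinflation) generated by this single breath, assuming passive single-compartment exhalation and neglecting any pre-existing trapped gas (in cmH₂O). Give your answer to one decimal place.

Flow: 77 L/min ÷ 60 = 1.2833 L/s.
R = (PIP − Pplat)/V̇ = (18.5 − 10.5) / 1.2833 = 8.0/1.2833 = 6.234 cmH2O·s/L.
C = Vt/(Pplat − PEEP) = 605.0 / (10.5 − 2) = 605.0/8.5 = 71.176 mL/cmH2O.
τ = R × C = 6.234 × 0.07118 L/cmH2O = 0.4437 s.
Fraction remaining = e^(−Te/τ) = e^(−0.90/0.4437) = 0.1315; trapped volume = 605.0 × 0.1315 = 79.558 mL.
Additional alveolar pressure from trapping ≈ V_trapped / C = 79.558 / 71.176 = 1.118 cmH2O.

1.1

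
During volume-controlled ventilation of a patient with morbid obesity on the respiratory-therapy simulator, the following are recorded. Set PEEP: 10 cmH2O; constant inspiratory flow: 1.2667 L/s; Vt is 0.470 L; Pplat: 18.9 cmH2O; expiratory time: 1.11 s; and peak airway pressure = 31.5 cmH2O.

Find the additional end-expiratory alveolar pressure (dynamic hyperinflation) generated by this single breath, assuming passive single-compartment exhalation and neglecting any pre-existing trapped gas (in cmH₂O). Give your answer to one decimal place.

1.1

R = (PIP − Pplat)/V̇ = (31.5 − 18.9) / 1.2667 = 12.6/1.2667 = 9.947 cmH2O·s/L.
C = Vt/(Pplat − PEEP) = 470.0 / (18.9 − 10) = 470.0/8.9 = 52.809 mL/cmH2O.
τ = R × C = 9.947 × 0.05281 L/cmH2O = 0.5253 s.
Fraction remaining = e^(−Te/τ) = e^(−1.11/0.5253) = 0.1209; trapped volume = 470.0 × 0.1209 = 56.823 mL.
Additional alveolar pressure from trapping ≈ V_trapped / C = 56.823 / 52.809 = 1.076 cmH2O.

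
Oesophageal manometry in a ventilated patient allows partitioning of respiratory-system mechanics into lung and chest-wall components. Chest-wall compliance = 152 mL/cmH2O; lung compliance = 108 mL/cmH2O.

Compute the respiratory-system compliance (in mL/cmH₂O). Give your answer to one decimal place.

Lung and chest wall are elastances in series: 1/Crs = 1/CL + 1/Ccw.
1/Crs = 1/108 + 1/152 = 0.01584.
Crs = 63.131 mL/cmH2O.

63.1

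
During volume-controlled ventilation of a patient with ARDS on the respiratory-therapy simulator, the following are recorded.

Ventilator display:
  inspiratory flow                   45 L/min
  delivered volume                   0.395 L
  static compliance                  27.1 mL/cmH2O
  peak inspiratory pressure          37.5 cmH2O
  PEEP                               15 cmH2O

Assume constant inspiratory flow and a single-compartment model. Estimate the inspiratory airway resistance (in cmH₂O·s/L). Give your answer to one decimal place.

10.6

Flow: 45 L/min ÷ 60 = 0.75 L/s.
Equation of motion (constant flow): PIP = Vt/C + R·V̇ + PEEP.
R·V̇ = PIP − Vt/C − PEEP = 37.5 − 395/27.1 − 15 = 37.5 − 14.576 − 15 = 7.924 cmH2O.
R = 7.924 / 0.75 = 10.565 cmH2O·s/L.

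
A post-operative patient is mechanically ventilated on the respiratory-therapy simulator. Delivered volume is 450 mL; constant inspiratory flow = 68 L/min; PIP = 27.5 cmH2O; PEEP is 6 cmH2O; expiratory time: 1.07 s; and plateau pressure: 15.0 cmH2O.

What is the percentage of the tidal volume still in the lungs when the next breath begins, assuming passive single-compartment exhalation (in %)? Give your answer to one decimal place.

14.4

Flow: 68 L/min ÷ 60 = 1.1333 L/s.
R = (PIP − Pplat)/V̇ = (27.5 − 15.0) / 1.1333 = 12.5/1.1333 = 11.03 cmH2O·s/L.
C = Vt/(Pplat − PEEP) = 450.0 / (15.0 − 6) = 450.0/9.0 = 50.0 mL/cmH2O.
τ = R × C = 11.03 × 0.05 L/cmH2O = 0.5515 s.
Fraction remaining at end-expiration = e^(−Te/τ) = e^(−1.07/0.5515) = 0.1437 → 14.37%.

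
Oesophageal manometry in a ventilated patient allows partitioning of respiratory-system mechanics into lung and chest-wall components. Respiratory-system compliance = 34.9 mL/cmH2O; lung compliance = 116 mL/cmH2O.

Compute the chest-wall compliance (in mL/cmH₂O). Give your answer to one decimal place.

49.9

1/Ccw = 1/Crs − 1/CL.
1/Ccw = 1/34.9 − 1/116 = 0.02003.
Ccw = 49.925 mL/cmH2O.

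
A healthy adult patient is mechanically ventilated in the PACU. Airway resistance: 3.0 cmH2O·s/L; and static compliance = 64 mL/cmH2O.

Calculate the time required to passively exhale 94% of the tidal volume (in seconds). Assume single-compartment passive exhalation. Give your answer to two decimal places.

τ = R × C = 3.0 × 64 mL/cmH2O = 3.0 × 0.064 L/cmH2O = 0.192 s.
Exhaled fraction f = 1 − e^(−t/τ) → t = −τ·ln(1 − f) = −0.192·ln(0.06) = 0.5402 s.

0.54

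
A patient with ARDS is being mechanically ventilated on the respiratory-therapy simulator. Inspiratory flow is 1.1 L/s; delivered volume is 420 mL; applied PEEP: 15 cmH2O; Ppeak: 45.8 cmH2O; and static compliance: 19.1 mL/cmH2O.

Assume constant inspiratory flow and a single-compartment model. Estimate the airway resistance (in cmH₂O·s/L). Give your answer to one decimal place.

8.0

Equation of motion (constant flow): PIP = Vt/C + R·V̇ + PEEP.
R·V̇ = PIP − Vt/C − PEEP = 45.8 − 420/19.1 − 15 = 45.8 − 21.99 − 15 = 8.81 cmH2O.
R = 8.81 / 1.1 = 8.009 cmH2O·s/L.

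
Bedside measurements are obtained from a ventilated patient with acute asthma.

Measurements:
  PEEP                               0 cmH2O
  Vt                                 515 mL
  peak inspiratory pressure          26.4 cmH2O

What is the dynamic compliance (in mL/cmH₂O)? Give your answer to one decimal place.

Dynamic compliance = Vt / (PIP − PEEP) = 515 / (26.4 − 0) = 515 / 26.4 = 19.508 mL/cmH2O.

19.5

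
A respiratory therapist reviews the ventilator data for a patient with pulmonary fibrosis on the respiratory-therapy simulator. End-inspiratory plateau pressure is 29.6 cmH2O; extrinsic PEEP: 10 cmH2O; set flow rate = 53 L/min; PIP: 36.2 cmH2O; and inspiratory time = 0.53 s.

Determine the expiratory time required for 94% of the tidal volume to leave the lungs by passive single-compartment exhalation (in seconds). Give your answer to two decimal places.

Flow: 53 L/min ÷ 60 = 0.8833 L/s.
Vt = flow × Ti = 0.8833 L/s × 0.53 s × 1000 mL/L = 468.15 mL.
R = (PIP − Pplat)/V̇ = (36.2 − 29.6) / 0.8833 = 6.6/0.8833 = 7.472 cmH2O·s/L.
C = Vt/(Pplat − PEEP) = 468.15 / (29.6 − 10) = 468.15/19.6 = 23.885 mL/cmH2O.
τ = R × C = 7.472 × 0.02389 L/cmH2O = 0.1785 s.
t = −τ·ln(1 − 0.94) = −0.1785·ln(0.06) = 0.5022 s.

0.50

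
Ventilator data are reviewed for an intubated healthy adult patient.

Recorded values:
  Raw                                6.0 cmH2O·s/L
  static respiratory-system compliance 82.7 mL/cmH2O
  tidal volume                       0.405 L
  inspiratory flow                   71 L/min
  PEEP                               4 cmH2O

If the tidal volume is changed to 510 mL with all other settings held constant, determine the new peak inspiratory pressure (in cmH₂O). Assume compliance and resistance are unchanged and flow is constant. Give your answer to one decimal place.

Flow: 71 L/min ÷ 60 = 1.1833 L/s.
PIP = Vt/C + R·V̇ + PEEP (constant-flow equation of motion).
Only the elastic term changes: ΔPIP = ΔVt / C = (510 − 405) / 82.7 = 1.27 cmH2O.
Original PIP = 405/82.7 + 6.0×1.1833 + 4 = 15.997 cmH2O; new PIP = 15.997 + (1.27) = 17.267 cmH2O.

17.3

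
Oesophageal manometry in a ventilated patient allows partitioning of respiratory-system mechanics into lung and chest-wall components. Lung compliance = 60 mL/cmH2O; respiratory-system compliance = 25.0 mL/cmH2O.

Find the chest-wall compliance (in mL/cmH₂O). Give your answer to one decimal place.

42.9

1/Ccw = 1/Crs − 1/CL.
1/Ccw = 1/25.0 − 1/60 = 0.02333.
Ccw = 42.863 mL/cmH2O.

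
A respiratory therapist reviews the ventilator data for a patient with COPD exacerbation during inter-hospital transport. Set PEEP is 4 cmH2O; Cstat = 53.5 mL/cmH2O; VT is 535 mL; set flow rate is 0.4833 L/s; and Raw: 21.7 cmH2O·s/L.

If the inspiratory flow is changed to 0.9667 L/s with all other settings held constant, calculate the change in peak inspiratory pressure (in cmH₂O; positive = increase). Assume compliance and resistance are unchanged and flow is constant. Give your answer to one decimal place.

PIP = Vt/C + R·V̇ + PEEP (constant-flow equation of motion).
Only the resistive term changes: ΔPIP = R × ΔV̇ = 21.7 × (0.9667 − 0.4833) = 21.7 × 0.4834 = 10.49 cmH2O.

10.5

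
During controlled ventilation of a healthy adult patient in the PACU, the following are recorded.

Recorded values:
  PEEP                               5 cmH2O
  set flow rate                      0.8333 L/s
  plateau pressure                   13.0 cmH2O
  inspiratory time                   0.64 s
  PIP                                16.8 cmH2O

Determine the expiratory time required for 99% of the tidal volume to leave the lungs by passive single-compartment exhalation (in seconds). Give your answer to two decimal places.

Vt = flow × Ti = 0.8333 L/s × 0.64 s × 1000 mL/L = 533.31 mL.
R = (PIP − Pplat)/V̇ = (16.8 − 13.0) / 0.8333 = 3.8/0.8333 = 4.56 cmH2O·s/L.
C = Vt/(Pplat − PEEP) = 533.31 / (13.0 − 5) = 533.31/8.0 = 66.664 mL/cmH2O.
τ = R × C = 4.56 × 0.06666 L/cmH2O = 0.304 s.
t = −τ·ln(1 − 0.99) = −0.304·ln(0.01) = 1.4 s.

1.40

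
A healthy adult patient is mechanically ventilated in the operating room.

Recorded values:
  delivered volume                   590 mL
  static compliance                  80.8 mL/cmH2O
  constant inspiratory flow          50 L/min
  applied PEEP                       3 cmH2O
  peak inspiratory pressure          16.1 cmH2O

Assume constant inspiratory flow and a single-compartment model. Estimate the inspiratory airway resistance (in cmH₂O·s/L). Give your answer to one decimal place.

7.0

Flow: 50 L/min ÷ 60 = 0.8333 L/s.
Equation of motion (constant flow): PIP = Vt/C + R·V̇ + PEEP.
R·V̇ = PIP − Vt/C − PEEP = 16.1 − 590/80.8 − 3 = 16.1 − 7.302 − 3 = 5.798 cmH2O.
R = 5.798 / 0.8333 = 6.958 cmH2O·s/L.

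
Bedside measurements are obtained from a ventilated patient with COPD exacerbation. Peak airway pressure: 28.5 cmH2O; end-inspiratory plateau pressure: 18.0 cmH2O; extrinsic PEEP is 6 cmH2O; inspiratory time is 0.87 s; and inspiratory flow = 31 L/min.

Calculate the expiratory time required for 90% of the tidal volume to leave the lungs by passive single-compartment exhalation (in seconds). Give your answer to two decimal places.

1.75

Flow: 31 L/min ÷ 60 = 0.5167 L/s.
Vt = flow × Ti = 0.5167 L/s × 0.87 s × 1000 mL/L = 449.53 mL.
R = (PIP − Pplat)/V̇ = (28.5 − 18.0) / 0.5167 = 10.5/0.5167 = 20.321 cmH2O·s/L.
C = Vt/(Pplat − PEEP) = 449.53 / (18.0 − 6) = 449.53/12.0 = 37.461 mL/cmH2O.
τ = R × C = 20.321 × 0.03746 L/cmH2O = 0.7612 s.
t = −τ·ln(1 − 0.90) = −0.7612·ln(0.1) = 1.753 s.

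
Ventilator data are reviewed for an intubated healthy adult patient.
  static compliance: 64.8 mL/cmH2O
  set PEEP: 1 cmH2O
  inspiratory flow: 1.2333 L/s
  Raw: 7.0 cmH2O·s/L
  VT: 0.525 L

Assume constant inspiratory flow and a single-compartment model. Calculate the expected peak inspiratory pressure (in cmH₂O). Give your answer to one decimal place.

Equation of motion (constant flow): PIP = Vt/C + R·V̇ + PEEP.
PIP = 525/64.8 + 7.0×1.2333 + 1 = 8.102 + 8.633 + 1 = 17.735 cmH2O.

17.7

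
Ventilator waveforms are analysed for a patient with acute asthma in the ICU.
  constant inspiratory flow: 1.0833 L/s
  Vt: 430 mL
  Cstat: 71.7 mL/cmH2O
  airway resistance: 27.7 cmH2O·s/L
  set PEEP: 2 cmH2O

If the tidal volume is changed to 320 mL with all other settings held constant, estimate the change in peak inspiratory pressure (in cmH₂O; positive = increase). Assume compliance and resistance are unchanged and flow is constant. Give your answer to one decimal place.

PIP = Vt/C + R·V̇ + PEEP (constant-flow equation of motion).
Only the elastic term changes: ΔPIP = ΔVt / C = (320 − 430) / 71.7 = -1.534 cmH2O.

-1.5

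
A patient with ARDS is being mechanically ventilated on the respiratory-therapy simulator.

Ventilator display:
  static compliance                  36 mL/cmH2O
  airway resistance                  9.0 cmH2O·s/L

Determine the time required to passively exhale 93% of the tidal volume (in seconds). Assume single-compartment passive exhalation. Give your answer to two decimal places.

τ = R × C = 9.0 × 36 mL/cmH2O = 9.0 × 0.036 L/cmH2O = 0.324 s.
Exhaled fraction f = 1 − e^(−t/τ) → t = −τ·ln(1 − f) = −0.324·ln(0.07) = 0.8616 s.

0.86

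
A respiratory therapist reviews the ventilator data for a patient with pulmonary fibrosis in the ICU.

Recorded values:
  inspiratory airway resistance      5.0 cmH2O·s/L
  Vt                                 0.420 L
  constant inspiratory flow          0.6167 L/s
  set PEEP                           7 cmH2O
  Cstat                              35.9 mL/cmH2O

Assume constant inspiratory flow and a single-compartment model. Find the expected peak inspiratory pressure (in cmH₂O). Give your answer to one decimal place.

Equation of motion (constant flow): PIP = Vt/C + R·V̇ + PEEP.
PIP = 420/35.9 + 5.0×0.6167 + 7 = 11.699 + 3.084 + 7 = 21.783 cmH2O.

21.8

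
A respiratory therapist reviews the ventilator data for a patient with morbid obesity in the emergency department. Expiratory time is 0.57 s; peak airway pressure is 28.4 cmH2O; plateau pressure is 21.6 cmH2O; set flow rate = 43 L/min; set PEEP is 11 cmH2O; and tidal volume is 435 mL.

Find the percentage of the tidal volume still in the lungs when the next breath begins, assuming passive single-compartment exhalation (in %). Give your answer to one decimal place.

23.1

Flow: 43 L/min ÷ 60 = 0.7167 L/s.
R = (PIP − Pplat)/V̇ = (28.4 − 21.6) / 0.7167 = 6.8/0.7167 = 9.488 cmH2O·s/L.
C = Vt/(Pplat − PEEP) = 435.0 / (21.6 − 11) = 435.0/10.6 = 41.038 mL/cmH2O.
τ = R × C = 9.488 × 0.04104 L/cmH2O = 0.3894 s.
Fraction remaining at end-expiration = e^(−Te/τ) = e^(−0.57/0.3894) = 0.2314 → 23.14%.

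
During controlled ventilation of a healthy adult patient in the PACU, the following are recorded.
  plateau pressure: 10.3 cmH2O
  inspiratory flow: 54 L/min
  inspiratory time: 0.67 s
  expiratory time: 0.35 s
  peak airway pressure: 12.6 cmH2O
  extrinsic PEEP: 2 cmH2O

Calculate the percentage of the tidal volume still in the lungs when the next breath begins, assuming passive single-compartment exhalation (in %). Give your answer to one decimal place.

15.2

Flow: 54 L/min ÷ 60 = 0.9 L/s.
Vt = flow × Ti = 0.9 L/s × 0.67 s × 1000 mL/L = 603.0 mL.
R = (PIP − Pplat)/V̇ = (12.6 − 10.3) / 0.9 = 2.3/0.9 = 2.556 cmH2O·s/L.
C = Vt/(Pplat − PEEP) = 603.0 / (10.3 − 2) = 603.0/8.3 = 72.651 mL/cmH2O.
τ = R × C = 2.556 × 0.07265 L/cmH2O = 0.1857 s.
Fraction remaining at end-expiration = e^(−Te/τ) = e^(−0.35/0.1857) = 0.1519 → 15.19%.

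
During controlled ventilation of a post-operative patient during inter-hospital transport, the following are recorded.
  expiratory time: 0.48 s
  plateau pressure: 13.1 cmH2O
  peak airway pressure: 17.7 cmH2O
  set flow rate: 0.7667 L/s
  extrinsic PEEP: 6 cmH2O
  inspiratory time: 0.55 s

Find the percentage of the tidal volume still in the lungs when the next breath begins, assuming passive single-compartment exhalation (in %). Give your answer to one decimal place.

26.0

Vt = flow × Ti = 0.7667 L/s × 0.55 s × 1000 mL/L = 421.69 mL.
R = (PIP − Pplat)/V̇ = (17.7 − 13.1) / 0.7667 = 4.6/0.7667 = 6.0 cmH2O·s/L.
C = Vt/(Pplat − PEEP) = 421.69 / (13.1 − 6) = 421.69/7.1 = 59.393 mL/cmH2O.
τ = R × C = 6.0 × 0.05939 L/cmH2O = 0.3563 s.
Fraction remaining at end-expiration = e^(−Te/τ) = e^(−0.48/0.3563) = 0.26 → 26.0%.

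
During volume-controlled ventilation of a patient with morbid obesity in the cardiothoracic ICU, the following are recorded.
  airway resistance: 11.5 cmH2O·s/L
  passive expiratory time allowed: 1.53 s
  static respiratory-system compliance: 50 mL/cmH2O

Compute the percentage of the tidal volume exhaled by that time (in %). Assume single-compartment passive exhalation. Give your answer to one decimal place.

τ = R × C = 11.5 × 50 mL/cmH2O = 11.5 × 0.050 L/cmH2O = 0.575 s.
Passive exhalation: V(t)/V₀ = e^(−t/τ) = e^(−1.53/0.575) = 0.06989.
Fraction exhaled = 1 − 0.06989 = 0.9301 → 93.01%.

93.0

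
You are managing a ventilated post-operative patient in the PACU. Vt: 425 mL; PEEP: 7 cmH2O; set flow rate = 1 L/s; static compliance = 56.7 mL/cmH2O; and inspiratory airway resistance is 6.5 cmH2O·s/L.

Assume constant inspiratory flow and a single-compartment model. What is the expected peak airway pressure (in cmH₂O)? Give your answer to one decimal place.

21.0

Equation of motion (constant flow): PIP = Vt/C + R·V̇ + PEEP.
PIP = 425/56.7 + 6.5×1 + 7 = 7.496 + 6.5 + 7 = 20.996 cmH2O.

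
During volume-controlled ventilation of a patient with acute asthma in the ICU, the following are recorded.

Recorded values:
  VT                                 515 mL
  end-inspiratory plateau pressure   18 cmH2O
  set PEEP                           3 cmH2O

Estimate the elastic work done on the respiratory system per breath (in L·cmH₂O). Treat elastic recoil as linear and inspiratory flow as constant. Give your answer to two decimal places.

3.86

Elastic work ≈ ½ × (Pplat − PEEP) × Vt = 0.5 × (18 − 3) × 0.515 L = 0.5 × 15.0 × 0.515 = 3.863 L·cmH2O.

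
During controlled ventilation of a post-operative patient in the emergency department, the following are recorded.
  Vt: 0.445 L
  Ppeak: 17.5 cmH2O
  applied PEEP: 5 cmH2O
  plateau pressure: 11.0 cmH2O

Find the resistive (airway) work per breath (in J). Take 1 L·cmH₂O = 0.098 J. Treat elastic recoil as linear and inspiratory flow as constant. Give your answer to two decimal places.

With constant inspiratory flow the resistive pressure is constant at PIP − Pplat = 17.5 − 11.0 = 6.5 cmH2O, so resistive work = 6.5 × 0.445 = 2.893 L·cmH2O.
× 0.098 J/(L·cmH2O) → 0.2835 J.

0.28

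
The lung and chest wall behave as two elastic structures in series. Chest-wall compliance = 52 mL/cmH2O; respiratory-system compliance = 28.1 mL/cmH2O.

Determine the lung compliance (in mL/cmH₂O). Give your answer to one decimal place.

61.1

1/CL = 1/Crs − 1/Ccw.
1/CL = 1/28.1 − 1/52 = 0.01636.
CL = 61.125 mL/cmH2O.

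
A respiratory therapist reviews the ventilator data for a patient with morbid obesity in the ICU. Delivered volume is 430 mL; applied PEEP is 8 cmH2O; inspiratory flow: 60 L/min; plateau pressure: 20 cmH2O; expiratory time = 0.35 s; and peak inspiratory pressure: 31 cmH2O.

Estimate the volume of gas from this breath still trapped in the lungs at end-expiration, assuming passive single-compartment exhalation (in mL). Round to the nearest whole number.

177

Flow: 60 L/min ÷ 60 = 1 L/s.
R = (PIP − Pplat)/V̇ = (31 − 20) / 1 = 11.0/1 = 11.0 cmH2O·s/L.
C = Vt/(Pplat − PEEP) = 430.0 / (20 − 8) = 430.0/12.0 = 35.833 mL/cmH2O.
τ = R × C = 11.0 × 0.03583 L/cmH2O = 0.3941 s.
Fraction remaining = e^(−Te/τ) = e^(−0.35/0.3941) = 0.4114.
Trapped volume = 430.0 × 0.4114 = 176.9 mL.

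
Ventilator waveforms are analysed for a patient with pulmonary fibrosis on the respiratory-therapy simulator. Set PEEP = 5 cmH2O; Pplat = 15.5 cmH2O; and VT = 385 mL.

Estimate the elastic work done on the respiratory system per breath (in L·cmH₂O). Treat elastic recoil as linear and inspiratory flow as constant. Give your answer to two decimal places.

Elastic work ≈ ½ × (Pplat − PEEP) × Vt = 0.5 × (15.5 − 5) × 0.385 L = 0.5 × 10.5 × 0.385 = 2.021 L·cmH2O.

2.02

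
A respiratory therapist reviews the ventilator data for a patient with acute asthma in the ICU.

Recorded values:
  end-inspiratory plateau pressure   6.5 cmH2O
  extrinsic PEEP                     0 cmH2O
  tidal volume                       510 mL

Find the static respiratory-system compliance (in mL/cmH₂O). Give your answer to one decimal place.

78.5

Cstat = Vt / (Pplat − PEEP) = 510 / (6.5 − 0) = 510 / 6.5 = 78.462 mL/cmH2O.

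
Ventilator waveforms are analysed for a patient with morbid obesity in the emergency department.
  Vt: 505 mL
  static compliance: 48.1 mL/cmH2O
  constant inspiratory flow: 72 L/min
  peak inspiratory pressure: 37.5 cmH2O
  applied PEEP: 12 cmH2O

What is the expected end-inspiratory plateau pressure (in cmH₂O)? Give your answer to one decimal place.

22.5

Pplat = PEEP + Vt / Cstat = 12 + 505 / 48.1 = 12 + 10.499 = 22.499 cmH2O.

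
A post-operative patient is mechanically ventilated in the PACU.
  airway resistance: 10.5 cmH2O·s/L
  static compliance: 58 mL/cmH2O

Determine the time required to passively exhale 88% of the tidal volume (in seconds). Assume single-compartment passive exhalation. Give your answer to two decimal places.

τ = R × C = 10.5 × 58 mL/cmH2O = 10.5 × 0.058 L/cmH2O = 0.609 s.
Exhaled fraction f = 1 − e^(−t/τ) → t = −τ·ln(1 − f) = −0.609·ln(0.12) = 1.291 s.

1.29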